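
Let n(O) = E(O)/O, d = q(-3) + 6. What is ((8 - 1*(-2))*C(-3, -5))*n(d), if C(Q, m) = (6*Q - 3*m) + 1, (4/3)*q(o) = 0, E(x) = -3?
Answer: 10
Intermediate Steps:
q(o) = 0 (q(o) = (¾)*0 = 0)
C(Q, m) = 1 - 3*m + 6*Q (C(Q, m) = (-3*m + 6*Q) + 1 = 1 - 3*m + 6*Q)
d = 6 (d = 0 + 6 = 6)
n(O) = -3/O
((8 - 1*(-2))*C(-3, -5))*n(d) = ((8 - 1*(-2))*(1 - 3*(-5) + 6*(-3)))*(-3/6) = ((8 + 2)*(1 + 15 - 18))*(-3*⅙) = (10*(-2))*(-½) = -20*(-½) = 10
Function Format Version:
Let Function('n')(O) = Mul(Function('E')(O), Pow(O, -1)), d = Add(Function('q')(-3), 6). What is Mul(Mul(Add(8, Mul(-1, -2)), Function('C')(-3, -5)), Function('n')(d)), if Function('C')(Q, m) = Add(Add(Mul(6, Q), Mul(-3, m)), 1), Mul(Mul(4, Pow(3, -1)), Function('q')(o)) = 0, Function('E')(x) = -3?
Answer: 10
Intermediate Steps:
Function('q')(o) = 0 (Function('q')(o) = Mul(Rational(3, 4), 0) = 0)
Function('C')(Q, m) = Add(1, Mul(-3, m), Mul(6, Q)) (Function('C')(Q, m) = Add(Add(Mul(-3, m), Mul(6, Q)), 1) = Add(1, Mul(-3, m), Mul(6, Q)))
d = 6 (d = Add(0, 6) = 6)
Function('n')(O) = Mul(-3, Pow(O, -1))
Mul(Mul(Add(8, Mul(-1, -2)), Function('C')(-3, -5)), Function('n')(d)) = Mul(Mul(Add(8, Mul(-1, -2)), Add(1, Mul(-3, -5), Mul(6, -3))), Mul(-3, Pow(6, -1))) = Mul(Mul(Add(8, 2), Add(1, 15, -18)), Mul(-3, Rational(1, 6))) = Mul(Mul(10, -2), Rational(-1, 2)) = Mul(-20, Rational(-1, 2)) = 10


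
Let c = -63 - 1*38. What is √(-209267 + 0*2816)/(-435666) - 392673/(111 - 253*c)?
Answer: -392673/25664 - I*√209267/435666 ≈ -15.301 - 0.00105*I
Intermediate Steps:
c = -101 (c = -63 - 38 = -101)
√(-209267 + 0*2816)/(-435666) - 392673/(111 - 253*c) = √(-209267 + 0*2816)/(-435666) - 392673/(111 - 253*(-101)) = √(-209267 + 0)*(-1/435666) - 392673/(111 + 25553) = √(-209267)*(-1/435666) - 392673/25664 = (I*√209267)*(-1/435666) - 392673*1/25664 = -I*√209267/435666 - 392673/25664 = -392673/25664 - I*√209267/435666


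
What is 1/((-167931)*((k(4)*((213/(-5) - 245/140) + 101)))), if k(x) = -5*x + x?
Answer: 5/761063292 ≈ 6.5698e-9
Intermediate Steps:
k(x) = -4*x
1/((-167931)*((k(4)*((213/(-5) - 245/140) + 101)))) = 1/((-167931)*(((-4*4)*((213/(-5) - 245/140) + 101)))) = -(-1/(16*((213*(-1/5) - 245*1/140) + 101)))/167931 = -(-1/(16*((-213/5 - 7/4) + 101)))/167931 = -(-1/(16*(-887/20 + 101)))/167931 = -1/(167931*((-16*1133/20))) = -1/(167931*(-4532/5)) = -1/167931*(-5/4532) = 5/761063292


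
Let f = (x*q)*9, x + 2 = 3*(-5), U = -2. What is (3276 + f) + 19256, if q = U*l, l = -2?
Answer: 21920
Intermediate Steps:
q = 4 (q = -2*(-2) = 4)
x = -17 (x = -2 + 3*(-5) = -2 - 15 = -17)
f = -612 (f = -17*4*9 = -68*9 = -612)
(3276 + f) + 19256 = (3276 - 612) + 19256 = 2664 + 19256 = 21920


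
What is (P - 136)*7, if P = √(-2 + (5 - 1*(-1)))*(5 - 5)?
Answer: -952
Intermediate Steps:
P = 0 (P = √(-2 + (5 + 1))*0 = √(-2 + 6)*0 = √4*0 = 2*0 = 0)
(P - 136)*7 = (0 - 136)*7 = -136*7 = -952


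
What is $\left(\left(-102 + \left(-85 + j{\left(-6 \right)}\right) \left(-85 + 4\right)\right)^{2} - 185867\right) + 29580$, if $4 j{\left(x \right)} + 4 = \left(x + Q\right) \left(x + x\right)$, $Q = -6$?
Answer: $15430417$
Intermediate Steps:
$j{\left(x \right)} = -1 + \frac{x \left(-6 + x\right)}{2}$ ($j{\left(x \right)} = -1 + \frac{\left(x - 6\right) \left(x + x\right)}{4} = -1 + \frac{\left(-6 + x\right) 2 x}{4} = -1 + \frac{2 x \left(-6 + x\right)}{4} = -1 + \frac{x \left(-6 + x\right)}{2}$)
$\left(\left(-102 + \left(-85 + j{\left(-6 \right)}\right) \left(-85 + 4\right)\right)^{2} - 185867\right) + 29580 = \left(\left(-102 + \left(-85 - \left(-17 - 18\right)\right) \left(-85 + 4\right)\right)^{2} - 185867\right) + 29580 = \left(\left(-102 + \left(-85 + \left(-1 + \frac{1}{2} \cdot 36 + 18\right)\right) \left(-81\right)\right)^{2} - 185867\right) + 29580 = \left(\left(-102 + \left(-85 + \left(-1 + 18 + 18\right)\right) \left(-81\right)\right)^{2} - 185867\right) + 29580 = \left(\left(-102 + \left(-85 + 35\right) \left(-81\right)\right)^{2} - 185867\right) + 29580 = \left(\left(-102 - -4050\right)^{2} - 185867\right) + 29580 = \left(\left(-102 + 4050\right)^{2} - 185867\right) + 29580 = \left(3948^{2} - 185867\right) + 29580 = \left(15586704 - 185867\right) + 29580 = 15400837 + 29580 = 15430417$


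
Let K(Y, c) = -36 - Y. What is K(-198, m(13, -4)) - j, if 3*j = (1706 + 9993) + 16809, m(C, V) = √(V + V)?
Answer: -28022/3 ≈ -9340.7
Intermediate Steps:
m(C, V) = √2*√V (m(C, V) = √(2*V) = √2*√V)
j = 28508/3 (j = ((1706 + 9993) + 16809)/3 = (11699 + 16809)/3 = (⅓)*28508 = 28508/3 ≈ 9502.7)
K(-198, m(13, -4)) - j = (-36 - 1*(-198)) - 1*28508/3 = (-36 + 198) - 28508/3 = 162 - 28508/3 = -28022/3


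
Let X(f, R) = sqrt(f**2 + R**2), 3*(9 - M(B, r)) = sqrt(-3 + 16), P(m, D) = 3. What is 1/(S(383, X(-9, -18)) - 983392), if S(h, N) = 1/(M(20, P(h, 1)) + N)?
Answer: (-27 + sqrt(13) - 27*sqrt(5))/(26551581 - 983392*sqrt(13) + 26551584*sqrt(5)) ≈ -1.0169e-6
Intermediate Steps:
M(B, r) = 9 - sqrt(13)/3 (M(B, r) = 9 - sqrt(-3 + 16)/3 = 9 - sqrt(13)/3)
X(f, R) = sqrt(R**2 + f**2)
S(h, N) = 1/(9 + N - sqrt(13)/3) (S(h, N) = 1/((9 - sqrt(13)/3) + N) = 1/(9 + N - sqrt(13)/3))
1/(S(383, X(-9, -18)) - 983392) = 1/(3/(27 - sqrt(13) + 3*sqrt((-18)**2 + (-9)**2)) - 983392) = 1/(3/(27 - sqrt(13) + 3*sqrt(324 + 81)) - 983392) = 1/(3/(27 - sqrt(13) + 3*sqrt(405)) - 983392) = 1/(3/(27 - sqrt(13) + 3*(9*sqrt(5))) - 983392) = 1/(3/(27 - sqrt(13) + 27*sqrt(5)) - 983392) = 1/(-983392 + 3/(27 - sqrt(13) + 27*sqrt(5)))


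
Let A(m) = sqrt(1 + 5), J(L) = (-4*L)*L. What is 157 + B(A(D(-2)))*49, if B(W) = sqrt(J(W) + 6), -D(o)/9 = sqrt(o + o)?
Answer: 157 + 147*I*sqrt(2) ≈ 157.0 + 207.89*I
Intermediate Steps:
D(o) = -9*sqrt(2)*sqrt(o) (D(o) = -9*sqrt(o + o) = -9*sqrt(2)*sqrt(o))
J(L) = -4*L**2
A(m) = sqrt(6)
B(W) = sqrt(6 - 4*W**2) (B(W) = sqrt(-4*W**2 + 6) = sqrt(6 - 4*W**2))
157 + B(A(D(-2)))*49 = 157 + sqrt(6 - 4*(sqrt(6))**2)*49 = 157 + sqrt(6 - 4*6)*49 = 157 + sqrt(6 - 24)*49 = 157 + sqrt(-18)*49 = 157 + (3*I*sqrt(2))*49 = 157 + 147*I*sqrt(2)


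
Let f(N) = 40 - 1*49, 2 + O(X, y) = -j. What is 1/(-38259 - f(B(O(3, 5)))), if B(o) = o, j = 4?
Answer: -1/38250 ≈ -2.6144e-5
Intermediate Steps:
O(X, y) = -6 (O(X, y) = -2 - 1*4 = -2 - 4 = -6)
f(N) = -9 (f(N) = 40 - 49 = -9)
1/(-38259 - f(B(O(3, 5)))) = 1/(-38259 - 1*(-9)) = 1/(-38259 + 9) = 1/(-38250) = -1/38250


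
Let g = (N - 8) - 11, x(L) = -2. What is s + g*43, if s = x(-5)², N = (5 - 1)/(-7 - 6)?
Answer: -10741/13 ≈ -826.23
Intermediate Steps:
N = -4/13 (N = 4/(-13) = 4*(-1/13) = -4/13 ≈ -0.30769)
s = 4 (s = (-2)² = 4)
g = -251/13 (g = (-4/13 - 8) - 11 = -108/13 - 11 = -251/13 ≈ -19.308)
s + g*43 = 4 - 251/13*43 = 4 - 10793/13 = -10741/13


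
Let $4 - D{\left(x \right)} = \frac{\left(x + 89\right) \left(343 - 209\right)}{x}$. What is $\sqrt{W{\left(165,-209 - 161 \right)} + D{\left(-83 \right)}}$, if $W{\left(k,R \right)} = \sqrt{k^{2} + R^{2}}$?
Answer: $\frac{\sqrt{94288 + 34445 \sqrt{6565}}}{83} \approx 20.465$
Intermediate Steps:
$W{\left(k,R \right)} = \sqrt{R^{2} + k^{2}}$
$D{\left(x \right)} = 4 - \frac{11926 + 134 x}{x}$ ($D{\left(x \right)} = 4 - \frac{\left(x + 89\right) \left(343 - 209\right)}{x} = 4 - \frac{\left(89 + x\right) 134}{x} = 4 - \frac{11926 + 134 x}{x}$)
$\sqrt{W{\left(165,-209 - 161 \right)} + D{\left(-83 \right)}} = \sqrt{\sqrt{\left(-209 - 161\right)^{2} + 165^{2}} - \left(130 + \frac{11926}{-83}\right)} = \sqrt{\sqrt{\left(-370\right)^{2} + 27225} - - \frac{1136}{83}} = \sqrt{\sqrt{136900 + 27225} + \left(-130 + \frac{11926}{83}\right)} = \sqrt{\sqrt{164125} + \frac{1136}{83}} = \sqrt{5 \sqrt{6565} + \frac{1136}{83}} = \sqrt{\frac{1136}{83} + 5 \sqrt{6565}}$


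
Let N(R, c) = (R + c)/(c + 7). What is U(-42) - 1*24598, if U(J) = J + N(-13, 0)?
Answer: -172493/7 ≈ -24642.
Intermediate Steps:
N(R, c) = (R + c)/(7 + c)
U(J) = -13/7 + J (U(J) = J + (-13 + 0)/(7 + 0) = J - 13/7 = -13/7 + J)
U(-42) - 1*24598 = (-13/7 - 42) - 1*24598 = -307/7 - 24598 = -172493/7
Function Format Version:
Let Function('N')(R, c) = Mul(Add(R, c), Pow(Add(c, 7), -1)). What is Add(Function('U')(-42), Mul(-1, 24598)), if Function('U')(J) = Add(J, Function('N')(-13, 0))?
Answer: Rational(-172493, 7) ≈ -24642.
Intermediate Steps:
Function('N')(R, c) = Mul(Pow(Add(7, c), -1), Add(R, c)) (Function('N')(R, c) = Mul(Add(R, c), Pow(Add(7, c), -1)) = Mul(Pow(Add(7, c), -1), Add(R, c)))
Function('U')(J) = Add(Rational(-13, 7), J) (Function('U')(J) = Add(J, Mul(Pow(Add(7, 0), -1), Add(-13, 0))) = Add(J, Mul(Pow(7, -1), -13)) = Add(J, Mul(Rational(1, 7), -13)) = Add(J, Rational(-13, 7)) = Add(Rational(-13, 7), J))
Add(Function('U')(-42), Mul(-1, 24598)) = Add(Add(Rational(-13, 7), -42), Mul(-1, 24598)) = Add(Rational(-307, 7), -24598) = Rational(-172493, 7)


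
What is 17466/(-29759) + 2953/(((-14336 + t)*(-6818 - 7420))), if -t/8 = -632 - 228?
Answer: -1854076971721/3159171634752 ≈ -0.58689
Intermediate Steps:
t = 6880 (t = -8*(-632 - 228) = -8*(-860) = 6880)
17466/(-29759) + 2953/(((-14336 + t)*(-6818 - 7420))) = 17466/(-29759) + 2953/(((-14336 + 6880)*(-6818 - 7420))) = 17466*(-1/29759) + 2953/((-7456*(-14238))) = -17466/29759 + 2953/106158528 = -1854076971721/3159171634752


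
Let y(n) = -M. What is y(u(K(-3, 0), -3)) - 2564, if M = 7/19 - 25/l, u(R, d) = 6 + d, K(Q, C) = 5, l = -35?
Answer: -341156/133 ≈ -2565.1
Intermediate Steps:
M = 144/133 (M = 7/19 - 25/(-35) = 7*(1/19) - 25*(-1/35) = 7/19 + 5/7 = 144/133 ≈ 1.0827)
y(n) = -144/133 (y(n) = -1*144/133 = -144/133)
y(u(K(-3, 0), -3)) - 2564 = -144/133 - 2564 = -341156/133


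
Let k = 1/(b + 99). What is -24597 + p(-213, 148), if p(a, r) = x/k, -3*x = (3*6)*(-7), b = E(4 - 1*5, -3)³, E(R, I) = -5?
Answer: -25689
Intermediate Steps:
b = -125 (b = (-5)³ = -125)
x = 42 (x = -3*6*(-7)/3 = -6*(-7) = -⅓*(-126) = 42)
k = -1/26 (k = 1/(-125 + 99) = 1/(-26) = -1/26 ≈ -0.038462)
p(a, r) = -1092 (p(a, r) = 42/(-1/26) = 42*(-26) = -1092)
-24597 + p(-213, 148) = -24597 - 1092 = -25689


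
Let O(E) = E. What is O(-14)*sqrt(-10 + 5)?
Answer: -14*I*sqrt(5) ≈ -31.305*I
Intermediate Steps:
O(-14)*sqrt(-10 + 5) = -14*sqrt(-10 + 5) = -14*I*sqrt(5)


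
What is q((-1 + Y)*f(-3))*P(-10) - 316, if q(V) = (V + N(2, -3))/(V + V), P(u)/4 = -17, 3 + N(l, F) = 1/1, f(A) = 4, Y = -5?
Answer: -2117/6 ≈ -352.83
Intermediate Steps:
N(l, F) = -2 (N(l, F) = -3 + 1/1 = -3 + 1*1 = -3 + 1 = -2)
P(u) = -68 (P(u) = 4*(-17) = -68)
q(V) = (-2 + V)/(2*V) (q(V) = (V - 2)/(V + V) = (-2 + V)/((2*V)) = (-2 + V)*(1/(2*V)) = (-2 + V)/(2*V))
q((-1 + Y)*f(-3))*P(-10) - 316 = ((-2 + (-1 - 5)*4)/(2*(((-1 - 5)*4))))*(-68) - 316 = ((-2 - 6*4)/(2*((-6*4))))*(-68) - 316 = ((1/2)*(-2 - 24)/(-24))*(-68) - 316 = ((1/2)*(-1/24)*(-26))*(-68) - 316 = (13/24)*(-68) - 316 = -221/6 - 316 = -2117/6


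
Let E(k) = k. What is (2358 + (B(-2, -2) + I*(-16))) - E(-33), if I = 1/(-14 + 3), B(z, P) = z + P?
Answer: 26273/11 ≈ 2388.5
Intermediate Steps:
B(z, P) = P + z
I = -1/11 (I = 1/(-11) = -1/11 ≈ -0.090909)
(2358 + (B(-2, -2) + I*(-16))) - E(-33) = (2358 + ((-2 - 2) - 1/11*(-16))) - 1*(-33) = (2358 + (-4 + 16/11)) + 33 = (2358 - 28/11) + 33 = 25910/11 + 33 = 26273/11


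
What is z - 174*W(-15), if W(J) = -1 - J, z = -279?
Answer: -2715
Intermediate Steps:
z - 174*W(-15) = -279 - 174*(-1 - 1*(-15)) = -279 - 174*(-1 + 15) = -279 - 174*14 = -279 - 2436 = -2715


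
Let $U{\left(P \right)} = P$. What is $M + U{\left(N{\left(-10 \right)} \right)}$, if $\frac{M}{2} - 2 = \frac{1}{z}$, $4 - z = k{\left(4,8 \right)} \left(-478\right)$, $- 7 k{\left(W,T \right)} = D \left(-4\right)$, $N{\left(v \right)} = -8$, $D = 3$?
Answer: $- \frac{11521}{2882} \approx -3.9976$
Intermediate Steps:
$k{\left(W,T \right)} = \frac{12}{7}$ ($k{\left(W,T \right)} = - \frac{3 \left(-4\right)}{7} = \left(- \frac{1}{7}\right) \left(-12\right) = \frac{12}{7}$)
$z = \frac{5764}{7}$ ($z = 4 - \frac{12}{7} \left(-478\right) = 4 - - \frac{5736}{7} = 4 + \frac{5736}{7} = \frac{5764}{7} \approx 823.43$)
$M = \frac{11535}{2882}$ ($M = 4 + \frac{2}{\frac{5764}{7}} = 4 + 2 \cdot \frac{7}{5764} = 4 + \frac{7}{2882} = \frac{11535}{2882} \approx 4.0024$)
$M + U{\left(N{\left(-10 \right)} \right)} = \frac{11535}{2882} - 8 = - \frac{11521}{2882}$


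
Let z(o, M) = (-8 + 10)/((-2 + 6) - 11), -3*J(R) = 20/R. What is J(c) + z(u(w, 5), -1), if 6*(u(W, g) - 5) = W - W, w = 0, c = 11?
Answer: -206/231 ≈ -0.89178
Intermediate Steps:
u(W, g) = 5 (u(W, g) = 5 + (W - W)/6 = 5 + (⅙)*0 = 5 + 0 = 5)
J(R) = -20/(3*R)
z(o, M) = -2/7 (z(o, M) = 2/(4 - 11) = 2/(-7) = 2*(-⅐) = -2/7)
J(c) + z(u(w, 5), -1) = -20/3/11 - 2/7 = -20/3*1/11 - 2/7 = -20/33 - 2/7 = -206/231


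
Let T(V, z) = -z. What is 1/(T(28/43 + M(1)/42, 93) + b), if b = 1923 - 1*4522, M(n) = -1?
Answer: -1/2692 ≈ -0.00037147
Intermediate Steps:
b = -2599 (b = 1923 - 4522 = -2599)
1/(T(28/43 + M(1)/42, 93) + b) = 1/(-1*93 - 2599) = 1/(-93 - 2599) = 1/(-2692) = -1/2692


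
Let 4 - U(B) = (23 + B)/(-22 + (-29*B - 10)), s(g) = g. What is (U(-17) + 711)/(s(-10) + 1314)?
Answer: 329609/601144 ≈ 0.54830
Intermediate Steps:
U(B) = 4 - (23 + B)/(-32 - 29*B) (U(B) = 4 - (23 + B)/(-22 + (-29*B - 10)) = 4 - (23 + B)/(-22 + (-10 - 29*B)) = 4 - (23 + B)/(-32 - 29*B))
(U(-17) + 711)/(s(-10) + 1314) = ((151 + 117*(-17))/(32 + 29*(-17)) + 711)/(-10 + 1314) = ((151 - 1989)/(32 - 493) + 711)/1304 = (-1838/(-461) + 711)*(1/1304) = (-1/461*(-1838) + 711)*(1/1304) = (1838/461 + 711)*(1/1304) = (329609/461)*(1/1304) = 329609/601144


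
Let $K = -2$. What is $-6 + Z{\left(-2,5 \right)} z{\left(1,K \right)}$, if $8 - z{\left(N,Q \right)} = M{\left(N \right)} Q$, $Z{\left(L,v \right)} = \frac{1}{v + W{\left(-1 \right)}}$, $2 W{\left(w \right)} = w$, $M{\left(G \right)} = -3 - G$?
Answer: $-6$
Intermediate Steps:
$W{\left(w \right)} = \frac{w}{2}$
$Z{\left(L,v \right)} = \frac{1}{- \frac{1}{2} + v}$ ($Z{\left(L,v \right)} = \frac{1}{v + \frac{1}{2} \left(-1\right)} = \frac{1}{v - \frac{1}{2}} = \frac{1}{- \frac{1}{2} + v}$)
$z{\left(N,Q \right)} = 8 - Q \left(-3 - N\right)$ ($z{\left(N,Q \right)} = 8 - \left(-3 - N\right) Q = 8 - Q \left(-3 - N\right)$)
$-6 + Z{\left(-2,5 \right)} z{\left(1,K \right)} = -6 + \frac{2}{-1 + 2 \cdot 5} \left(8 - 2 \left(3 + 1\right)\right) = -6 + \frac{2}{-1 + 10} \left(8 - 8\right) = -6 + \frac{2}{9} \left(8 - 8\right) = -6 + 2 \cdot \frac{1}{9} \cdot 0 = -6 + \frac{2}{9} \cdot 0 = -6 + 0 = -6$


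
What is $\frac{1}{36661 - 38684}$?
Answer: $- \frac{1}{2023} \approx -0.00049432$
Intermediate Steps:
$\frac{1}{36661 - 38684} = \frac{1}{-2023} = - \frac{1}{2023}$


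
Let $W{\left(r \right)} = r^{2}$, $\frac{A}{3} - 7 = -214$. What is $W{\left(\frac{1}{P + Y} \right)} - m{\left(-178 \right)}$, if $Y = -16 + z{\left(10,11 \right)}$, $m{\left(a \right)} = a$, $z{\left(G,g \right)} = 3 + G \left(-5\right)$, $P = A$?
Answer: $\frac{83278369}{467856} \approx 178.0$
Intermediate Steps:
$A = -621$ ($A = 21 + 3 \left(-214\right) = 21 - 642 = -621$)
$P = -621$
$z{\left(G,g \right)} = 3 - 5 G$
$Y = -63$ ($Y = -16 + \left(3 - 50\right) = -16 - 47 = -63$)
$W{\left(\frac{1}{P + Y} \right)} - m{\left(-178 \right)} = \left(\frac{1}{-621 - 63}\right)^{2} - -178 = \left(\frac{1}{-684}\right)^{2} + 178 = \left(- \frac{1}{684}\right)^{2} + 178 = \frac{1}{467856} + 178 = \frac{83278369}{467856}$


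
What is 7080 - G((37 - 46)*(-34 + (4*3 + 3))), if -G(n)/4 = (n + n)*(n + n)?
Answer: 474936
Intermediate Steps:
G(n) = -16*n² (G(n) = -4*(n + n)*(n + n) = -4*2*n*2*n = -16*n²)
7080 - G((37 - 46)*(-34 + (4*3 + 3))) = 7080 - (-16)*((37 - 46)*(-34 + (4*3 + 3)))² = 7080 - (-16)*(-9*(-34 + (12 + 3)))² = 7080 - (-16)*(-9*(-34 + 15))² = 7080 - (-16)*(-9*(-19))² = 7080 - (-16)*171² = 7080 - (-16)*29241 = 7080 - 1*(-467856) = 7080 + 467856 = 474936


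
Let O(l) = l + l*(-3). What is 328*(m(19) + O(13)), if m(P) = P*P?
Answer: 109880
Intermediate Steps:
O(l) = -2*l (O(l) = l - 3*l = -2*l)
m(P) = P**2
328*(m(19) + O(13)) = 328*(19**2 - 2*13) = 328*(361 - 26) = 328*335 = 109880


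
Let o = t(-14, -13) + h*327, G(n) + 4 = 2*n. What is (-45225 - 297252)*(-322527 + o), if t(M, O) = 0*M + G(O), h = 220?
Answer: 85830558309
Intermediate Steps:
G(n) = -4 + 2*n
t(M, O) = -4 + 2*O (t(M, O) = 0*M + (-4 + 2*O) = 0 + (-4 + 2*O) = -4 + 2*O)
o = 71910 (o = (-4 + 2*(-13)) + 220*327 = (-4 - 26) + 71940 = -30 + 71940 = 71910)
(-45225 - 297252)*(-322527 + o) = (-45225 - 297252)*(-322527 + 71910) = -342477*(-250617) = 85830558309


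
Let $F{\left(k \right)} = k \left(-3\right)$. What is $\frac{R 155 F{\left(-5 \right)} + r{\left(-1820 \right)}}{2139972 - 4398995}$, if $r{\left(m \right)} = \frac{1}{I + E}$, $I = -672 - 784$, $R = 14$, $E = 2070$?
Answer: $- \frac{19985701}{1387040122} \approx -0.014409$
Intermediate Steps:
$I = -1456$ ($I = -672 - 784 = -1456$)
$r{\left(m \right)} = \frac{1}{614}$ ($r{\left(m \right)} = \frac{1}{-1456 + 2070} = \frac{1}{614}$)
$F{\left(k \right)} = - 3 k$
$\frac{R 155 F{\left(-5 \right)} + r{\left(-1820 \right)}}{2139972 - 4398995} = \frac{14 \cdot 155 \left(\left(-3\right) \left(-5\right)\right) + \frac{1}{614}}{2139972 - 4398995} = \frac{2170 \cdot 15 + \frac{1}{614}}{-2259023} = \left(32550 + \frac{1}{614}\right) \left(- \frac{1}{2259023}\right) = \frac{19985701}{614} \left(- \frac{1}{2259023}\right) = - \frac{19985701}{1387040122}$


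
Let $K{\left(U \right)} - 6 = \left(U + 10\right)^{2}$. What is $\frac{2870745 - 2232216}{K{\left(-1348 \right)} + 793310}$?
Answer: $\frac{638529}{2583560} \approx 0.24715$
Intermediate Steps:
$K{\left(U \right)} = 6 + \left(10 + U\right)^{2}$ ($K{\left(U \right)} = 6 + \left(U + 10\right)^{2} = 6 + \left(10 + U\right)^{2}$)
$\frac{2870745 - 2232216}{K{\left(-1348 \right)} + 793310} = \frac{2870745 - 2232216}{\left(6 + \left(10 - 1348\right)^{2}\right) + 793310} = \frac{638529}{\left(6 + \left(-1338\right)^{2}\right) + 793310} = \frac{638529}{\left(6 + 1790244\right) + 793310} = \frac{638529}{1790250 + 793310} = \frac{638529}{2583560}$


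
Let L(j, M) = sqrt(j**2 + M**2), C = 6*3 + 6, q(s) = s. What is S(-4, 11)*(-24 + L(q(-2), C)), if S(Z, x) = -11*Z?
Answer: -1056 + 88*sqrt(145) ≈ 3.6603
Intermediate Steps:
C = 24 (C = 18 + 6 = 24)
L(j, M) = sqrt(M**2 + j**2)
S(-4, 11)*(-24 + L(q(-2), C)) = (-11*(-4))*(-24 + sqrt(24**2 + (-2)**2)) = 44*(-24 + sqrt(576 + 4)) = 44*(-24 + sqrt(580)) = 44*(-24 + 2*sqrt(145)) = -1056 + 88*sqrt(145)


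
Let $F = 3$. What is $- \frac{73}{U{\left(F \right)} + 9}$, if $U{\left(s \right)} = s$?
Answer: $- \frac{73}{12} \approx -6.0833$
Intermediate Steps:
$- \frac{73}{U{\left(F \right)} + 9} = - \frac{73}{3 + 9} = - \frac{73}{12}$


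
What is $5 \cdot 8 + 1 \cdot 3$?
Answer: $43$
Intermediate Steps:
$5 \cdot 8 + 1 \cdot 3 = 40 + 3 = 43$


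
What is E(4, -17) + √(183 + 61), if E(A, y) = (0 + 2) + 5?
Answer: 7 + 2*√61 ≈ 22.620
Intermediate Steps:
E(A, y) = 7 (E(A, y) = 2 + 5 = 7)
E(4, -17) + √(183 + 61) = 7 + √(183 + 61) = 7 + √244 = 7 + 2*√61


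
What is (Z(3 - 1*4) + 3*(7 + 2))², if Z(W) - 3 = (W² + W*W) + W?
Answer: 961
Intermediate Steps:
Z(W) = 3 + W + 2*W² (Z(W) = 3 + ((W² + W*W) + W) = 3 + ((W² + W²) + W) = 3 + (2*W² + W) = 3 + (W + 2*W²) = 3 + W + 2*W²)
(Z(3 - 1*4) + 3*(7 + 2))² = ((3 + (3 - 1*4) + 2*(3 - 1*4)²) + 3*(7 + 2))² = ((3 + (3 - 4) + 2*(3 - 4)²) + 3*9)² = ((3 - 1 + 2*(-1)²) + 27)² = ((3 - 1 + 2*1) + 27)² = ((3 - 1 + 2) + 27)² = (4 + 27)² = 31² = 961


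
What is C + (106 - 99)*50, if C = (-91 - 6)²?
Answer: 9759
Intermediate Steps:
C = 9409 (C = (-97)² = 9409)
C + (106 - 99)*50 = 9409 + (106 - 99)*50 = 9409 + 7*50 = 9409 + 350 = 9759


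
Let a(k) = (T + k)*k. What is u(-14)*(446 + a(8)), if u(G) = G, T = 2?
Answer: -7364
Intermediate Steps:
a(k) = k*(2 + k) (a(k) = (2 + k)*k = k*(2 + k))
u(-14)*(446 + a(8)) = -14*(446 + 8*(2 + 8)) = -14*(446 + 8*10) = -14*(446 + 80) = -14*526 = -7364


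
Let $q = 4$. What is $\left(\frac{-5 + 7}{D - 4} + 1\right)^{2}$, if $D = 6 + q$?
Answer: $\frac{16}{9} \approx 1.7778$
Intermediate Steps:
$D = 10$ ($D = 6 + 4 = 10$)
$\left(\frac{-5 + 7}{D - 4} + 1\right)^{2} = \left(\frac{-5 + 7}{10 - 4} + 1\right)^{2} = \left(\frac{2}{6} + 1\right)^{2} = \left(2 \cdot \frac{1}{6} + 1\right)^{2} = \left(\frac{1}{3} + 1\right)^{2} = \left(\frac{4}{3}\right)^{2} = \frac{16}{9}$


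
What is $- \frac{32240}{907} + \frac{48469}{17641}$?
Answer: $- \frac{524784457}{16000387} \approx -32.798$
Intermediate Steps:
$- \frac{32240}{907} + \frac{48469}{17641} = - \frac{524784457}{16000387}$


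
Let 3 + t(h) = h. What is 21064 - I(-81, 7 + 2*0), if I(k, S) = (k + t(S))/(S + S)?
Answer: 42139/2 ≈ 21070.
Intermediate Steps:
t(h) = -3 + h
I(k, S) = (-3 + S + k)/(2*S) (I(k, S) = (k + (-3 + S))/(S + S) = (-3 + S + k)/((2*S)) = (-3 + S + k)*(1/(2*S)) = (-3 + S + k)/(2*S))
21064 - I(-81, 7 + 2*0) = 21064 - (-3 + (7 + 2*0) - 81)/(2*(7 + 2*0)) = 21064 - (-3 + (7 + 0) - 81)/(2*(7 + 0)) = 21064 - (-3 + 7 - 81)/(2*7) = 21064 - (-77)/(2*7) = 21064 - 1*(-11/2) = 21064 + 11/2 = 42139/2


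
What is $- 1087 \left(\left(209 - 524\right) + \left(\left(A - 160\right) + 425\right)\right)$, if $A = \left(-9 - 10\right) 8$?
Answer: $219574$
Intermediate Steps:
$A = -152$ ($A = \left(-19\right) 8 = -152$)
$- 1087 \left(\left(209 - 524\right) + \left(\left(A - 160\right) + 425\right)\right) = - 1087 \left(\left(209 - 524\right) + \left(\left(-152 - 160\right) + 425\right)\right) = - 1087 \left(-315 + \left(-312 + 425\right)\right) = - 1087 \left(-315 + 113\right) = \left(-1087\right) \left(-202\right) = 219574$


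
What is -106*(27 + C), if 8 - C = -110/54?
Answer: -106000/27 ≈ -3925.9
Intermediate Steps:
C = 271/27 (C = 8 - (-110)/54 = 8 - 1*(-55/27) = 8 + 55/27 = 271/27 ≈ 10.037)
-106*(27 + C) = -106*(27 + 271/27) = -106*1000/27 = -106000/27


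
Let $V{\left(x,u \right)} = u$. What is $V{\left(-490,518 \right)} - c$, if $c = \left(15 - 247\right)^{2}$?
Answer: $-53306$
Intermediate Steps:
$c = 53824$ ($c = \left(-232\right)^{2} = 53824$)
$V{\left(-490,518 \right)} - c = 518 - 53824 = -53306$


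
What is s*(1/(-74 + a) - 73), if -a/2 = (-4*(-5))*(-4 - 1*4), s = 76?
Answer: -682366/123 ≈ -5547.7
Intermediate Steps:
a = 320 (a = -2*(-4*(-5))*(-4 - 1*4) = -40*(-4 - 4) = -40*(-8) = -2*(-160) = 320)
s*(1/(-74 + a) - 73) = 76*(1/(-74 + 320) - 73) = 76*(1/246 - 73) = 76*(-17957/246) = -682366/123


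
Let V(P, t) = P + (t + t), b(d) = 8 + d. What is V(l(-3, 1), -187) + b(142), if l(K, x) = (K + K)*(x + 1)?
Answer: -236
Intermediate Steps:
l(K, x) = 2*K*(1 + x) (l(K, x) = (2*K)*(1 + x) = 2*K*(1 + x))
V(P, t) = P + 2*t
V(l(-3, 1), -187) + b(142) = (2*(-3)*(1 + 1) + 2*(-187)) + (8 + 142) = (2*(-3)*2 - 374) + 150 = (-12 - 374) + 150 = -386 + 150 = -236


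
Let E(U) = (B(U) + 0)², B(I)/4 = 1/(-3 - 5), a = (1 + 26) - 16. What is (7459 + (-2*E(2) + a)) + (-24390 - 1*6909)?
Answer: -47659/2 ≈ -23830.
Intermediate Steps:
a = 11 (a = 27 - 16 = 11)
B(I) = -½ (B(I) = 4/(-3 - 5) = 4/(-8) = 4*(-⅛) = -½)
E(U) = ¼ (E(U) = (-½ + 0)² = (-½)² = ¼)
(7459 + (-2*E(2) + a)) + (-24390 - 1*6909) = (7459 + (-2*¼ + 11)) + (-24390 - 1*6909) = (7459 + (-½ + 11)) + (-24390 - 6909) = (7459 + 21/2) - 31299 = 14939/2 - 31299 = -47659/2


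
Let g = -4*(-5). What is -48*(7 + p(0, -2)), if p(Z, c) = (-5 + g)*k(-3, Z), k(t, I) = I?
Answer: -336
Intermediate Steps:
g = 20
p(Z, c) = 15*Z (p(Z, c) = (-5 + 20)*Z = 15*Z)
-48*(7 + p(0, -2)) = -48*(7 + 15*0) = -48*(7 + 0) = -48*7 = -336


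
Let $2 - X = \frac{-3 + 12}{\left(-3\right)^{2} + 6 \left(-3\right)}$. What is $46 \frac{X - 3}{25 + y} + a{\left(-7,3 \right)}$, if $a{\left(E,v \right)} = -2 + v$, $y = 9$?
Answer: $1$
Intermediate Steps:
$X = 3$ ($X = 2 - \frac{-3 + 12}{\left(-3\right)^{2} + 6 \left(-3\right)} = 2 - \frac{9}{9 - 18} = 2 - \frac{9}{-9} = 2 - 9 \left(- \frac{1}{9}\right) = 2 - -1 = 2 + 1 = 3$)
$46 \frac{X - 3}{25 + y} + a{\left(-7,3 \right)} = 46 \frac{3 - 3}{25 + 9} + \left(-2 + 3\right) = 46 \cdot \frac{0}{34} + 1 = 46 \cdot 0 \cdot \frac{1}{34} + 1 = 46 \cdot 0 + 1 = 0 + 1 = 1$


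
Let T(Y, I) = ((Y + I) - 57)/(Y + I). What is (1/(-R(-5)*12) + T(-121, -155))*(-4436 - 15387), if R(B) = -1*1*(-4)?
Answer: -25948307/1104 ≈ -23504.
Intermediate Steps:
T(Y, I) = (-57 + I + Y)/(I + Y) (T(Y, I) = ((I + Y) - 57)/(I + Y) = (-57 + I + Y)/(I + Y))
R(B) = 4 (R(B) = -1*(-4) = 4)
(1/(-R(-5)*12) + T(-121, -155))*(-4436 - 15387) = (1/(-4*12) + (-57 - 155 - 121)/(-155 - 121))*(-4436 - 15387) = (1/(-1*48) - 333/(-276))*(-19823) = (1/(-48) - 1/276*(-333))*(-19823) = (-1/48 + 111/92)*(-19823) = (1309/1104)*(-19823) = -25948307/1104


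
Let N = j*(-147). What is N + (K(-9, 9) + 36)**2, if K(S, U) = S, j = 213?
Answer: -30582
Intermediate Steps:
N = -31311 (N = 213*(-147) = -31311)
N + (K(-9, 9) + 36)**2 = -31311 + (-9 + 36)**2 = -31311 + 27**2 = -31311 + 729 = -30582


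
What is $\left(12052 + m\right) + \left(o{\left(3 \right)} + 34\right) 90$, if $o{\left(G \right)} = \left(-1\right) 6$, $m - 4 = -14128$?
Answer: $448$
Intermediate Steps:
$m = -14124$ ($m = 4 - 14128 = -14124$)
$o{\left(G \right)} = -6$
$\left(12052 + m\right) + \left(o{\left(3 \right)} + 34\right) 90 = \left(12052 - 14124\right) + \left(-6 + 34\right) 90 = -2072 + 28 \cdot 90 = -2072 + 2520 = 448$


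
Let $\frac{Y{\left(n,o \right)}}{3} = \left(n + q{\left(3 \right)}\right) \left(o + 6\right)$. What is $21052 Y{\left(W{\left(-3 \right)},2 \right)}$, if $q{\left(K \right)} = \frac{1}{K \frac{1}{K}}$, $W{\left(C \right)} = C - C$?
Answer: $505248$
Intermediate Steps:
$W{\left(C \right)} = 0$
$q{\left(K \right)} = 1$ ($q{\left(K \right)} = 1^{-1} = 1$)
$Y{\left(n,o \right)} = 3 \left(1 + n\right) \left(6 + o\right)$ ($Y{\left(n,o \right)} = 3 \left(n + 1\right) \left(o + 6\right) = 3 \left(1 + n\right) \left(6 + o\right)$)
$21052 Y{\left(W{\left(-3 \right)},2 \right)} = 21052 \left(18 + 3 \cdot 2 + 18 \cdot 0 + 3 \cdot 0 \cdot 2\right) = 21052 \left(18 + 6 + 0 + 0\right) = 21052 \cdot 24 = 505248$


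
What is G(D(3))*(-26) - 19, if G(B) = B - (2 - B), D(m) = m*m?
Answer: -435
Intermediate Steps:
D(m) = m²
G(B) = -2 + 2*B (G(B) = B + (-2 + B) = -2 + 2*B)
G(D(3))*(-26) - 19 = (-2 + 2*3²)*(-26) - 19 = (-2 + 2*9)*(-26) - 19 = (-2 + 18)*(-26) - 19 = 16*(-26) - 19 = -416 - 19 = -435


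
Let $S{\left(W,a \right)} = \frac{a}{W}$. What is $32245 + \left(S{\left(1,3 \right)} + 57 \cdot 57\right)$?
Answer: $35497$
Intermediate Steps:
$32245 + \left(S{\left(1,3 \right)} + 57 \cdot 57\right) = 32245 + \left(\frac{3}{1} + 57 \cdot 57\right) = 32245 + \left(3 \cdot 1 + 3249\right) = 32245 + \left(3 + 3249\right) = 32245 + 3252 = 35497$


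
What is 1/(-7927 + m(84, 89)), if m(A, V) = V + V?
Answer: -1/7749 ≈ -0.00012905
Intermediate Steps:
m(A, V) = 2*V
1/(-7927 + m(84, 89)) = 1/(-7927 + 2*89) = 1/(-7927 + 178) = 1/(-7749) = -1/7749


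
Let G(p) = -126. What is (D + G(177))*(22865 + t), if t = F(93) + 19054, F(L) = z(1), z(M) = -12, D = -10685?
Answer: -453056577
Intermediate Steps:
F(L) = -12
t = 19042 (t = -12 + 19054 = 19042)
(D + G(177))*(22865 + t) = (-10685 - 126)*(22865 + 19042) = -10811*41907 = -453056577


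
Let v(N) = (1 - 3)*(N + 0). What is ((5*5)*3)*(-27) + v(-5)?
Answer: -2015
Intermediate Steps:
v(N) = -2*N
((5*5)*3)*(-27) + v(-5) = ((5*5)*3)*(-27) - 2*(-5) = (25*3)*(-27) + 10 = 75*(-27) + 10 = -2025 + 10 = -2015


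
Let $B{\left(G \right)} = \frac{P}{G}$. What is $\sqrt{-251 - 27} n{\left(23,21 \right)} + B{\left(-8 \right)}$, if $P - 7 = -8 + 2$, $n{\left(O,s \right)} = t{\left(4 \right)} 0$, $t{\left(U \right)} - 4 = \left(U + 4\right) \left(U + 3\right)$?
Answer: $- \frac{1}{8} \approx -0.125$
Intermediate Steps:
$t{\left(U \right)} = 4 + \left(3 + U\right) \left(4 + U\right)$ ($t{\left(U \right)} = 4 + \left(U + 4\right) \left(U + 3\right) = 4 + \left(4 + U\right) \left(3 + U\right) = 4 + \left(3 + U\right) \left(4 + U\right)$)
$n{\left(O,s \right)} = 0$ ($n{\left(O,s \right)} = \left(16 + 4^{2} + 7 \cdot 4\right) 0 = \left(16 + 16 + 28\right) 0 = 60 \cdot 0 = 0$)
$P = 1$ ($P = 7 + \left(-8 + 2\right) = 7 - 6 = 1$)
$B{\left(G \right)} = \frac{1}{G}$ ($B{\left(G \right)} = 1 \frac{1}{G} = \frac{1}{G}$)
$\sqrt{-251 - 27} n{\left(23,21 \right)} + B{\left(-8 \right)} = \sqrt{-251 - 27} \cdot 0 + \frac{1}{-8} = \sqrt{-278} \cdot 0 - \frac{1}{8} = i \sqrt{278} \cdot 0 - \frac{1}{8} = 0 - \frac{1}{8} = - \frac{1}{8}$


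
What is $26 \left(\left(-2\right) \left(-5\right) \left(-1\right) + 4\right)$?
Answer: $-156$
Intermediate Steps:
$26 \left(\left(-2\right) \left(-5\right) \left(-1\right) + 4\right) = 26 \left(10 \left(-1\right) + 4\right) = 26 \left(-10 + 4\right) = 26 \left(-6\right) = -156$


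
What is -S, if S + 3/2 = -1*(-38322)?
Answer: -76641/2 ≈ -38321.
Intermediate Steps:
S = 76641/2 (S = -3/2 - 1*(-38322) = -3/2 + 38322 = 76641/2 ≈ 38321.)
-S = -1*76641/2 = -76641/2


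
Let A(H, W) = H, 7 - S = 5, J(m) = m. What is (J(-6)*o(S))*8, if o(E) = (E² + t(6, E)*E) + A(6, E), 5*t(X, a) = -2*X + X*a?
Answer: -480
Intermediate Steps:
S = 2 (S = 7 - 1*5 = 7 - 5 = 2)
t(X, a) = -2*X/5 + X*a/5 (t(X, a) = (-2*X + X*a)/5 = -2*X/5 + X*a/5)
o(E) = 6 + E² + E*(-12/5 + 6*E/5) (o(E) = (E² + ((⅕)*6*(-2 + E))*E) + 6 = (E² + (-12/5 + 6*E/5)*E) + 6 = (E² + E*(-12/5 + 6*E/5)) + 6 = 6 + E² + E*(-12/5 + 6*E/5))
(J(-6)*o(S))*8 = -6*(6 - 12/5*2 + (11/5)*2²)*8 = -6*(6 - 24/5 + (11/5)*4)*8 = -6*(6 - 24/5 + 44/5)*8 = -6*10*8 = -60*8 = -480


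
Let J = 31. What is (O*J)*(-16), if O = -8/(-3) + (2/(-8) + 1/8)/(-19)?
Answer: -75578/57 ≈ -1325.9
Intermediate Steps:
O = 1219/456 (O = -8*(-1/3) + (2*(-1/8) + 1*(1/8))*(-1/19) = 8/3 + (-1/4 + 1/8)*(-1/19) = 8/3 - 1/8*(-1/19) = 8/3 + 1/152 = 1219/456 ≈ 2.6732)
(O*J)*(-16) = ((1219/456)*31)*(-16) = (37789/456)*(-16) = -75578/57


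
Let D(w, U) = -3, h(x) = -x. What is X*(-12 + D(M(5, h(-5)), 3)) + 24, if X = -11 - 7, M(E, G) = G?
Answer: 294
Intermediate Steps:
X = -18
X*(-12 + D(M(5, h(-5)), 3)) + 24 = -18*(-12 - 3) + 24 = -18*(-15) + 24 = 270 + 24 = 294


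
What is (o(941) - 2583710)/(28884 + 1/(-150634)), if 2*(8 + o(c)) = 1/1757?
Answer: -683816980486167/7644553183435 ≈ -89.452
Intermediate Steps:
o(c) = -28111/3514 (o(c) = -8 + (½)/1757 = -8 + (½)*(1/1757) = -8 + 1/3514 = -28111/3514)
(o(941) - 2583710)/(28884 + 1/(-150634)) = (-28111/3514 - 2583710)/(28884 + 1/(-150634)) = -9079185051/(3514*(28884 - 1/150634)) = -9079185051/(3514*4350912455/150634) = -9079185051/3514*150634/4350912455 = -683816980486167/7644553183435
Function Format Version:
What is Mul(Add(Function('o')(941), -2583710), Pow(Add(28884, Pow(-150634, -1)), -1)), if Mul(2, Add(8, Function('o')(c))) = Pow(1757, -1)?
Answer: Rational(-683816980486167, 7644553183435) ≈ -89.452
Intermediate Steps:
Function('o')(c) = Rational(-28111, 3514) (Function('o')(c) = Add(-8, Mul(Rational(1, 2), Pow(1757, -1))) = Add(-8, Mul(Rational(1, 2), Rational(1, 1757))) = Add(-8, Rational(1, 3514)) = Rational(-28111, 3514))
Mul(Add(Function('o')(941), -2583710), Pow(Add(28884, Pow(-150634, -1)), -1)) = Mul(Add(Rational(-28111, 3514), -2583710), Pow(Add(28884, Pow(-150634, -1)), -1)) = Mul(Rational(-9079185051, 3514), Pow(Add(28884, Rational(-1, 150634)), -1)) = Mul(Rational(-9079185051, 3514), Pow(Rational(4350912455, 150634), -1)) = Mul(Rational(-9079185051, 3514), Rational(150634, 4350912455)) = Rational(-683816980486167, 7644553183435)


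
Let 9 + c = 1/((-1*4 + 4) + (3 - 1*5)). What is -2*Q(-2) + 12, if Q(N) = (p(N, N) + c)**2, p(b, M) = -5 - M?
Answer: -601/2 ≈ -300.50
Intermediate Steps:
c = -19/2 (c = -9 + 1/((-1*4 + 4) + (3 - 1*5)) = -9 + 1/((-4 + 4) + (3 - 5)) = -9 + 1/(0 - 2) = -9 + 1/(-2) = -9 - 1/2 = -19/2 ≈ -9.5000)
Q(N) = (-29/2 - N)**2 (Q(N) = ((-5 - N) - 19/2)**2 = (-29/2 - N)**2)
-2*Q(-2) + 12 = -(29 + 2*(-2))**2/2 + 12 = -(29 - 4)**2/2 + 12 = -25**2/2 + 12 = -625/2 + 12 = -601/2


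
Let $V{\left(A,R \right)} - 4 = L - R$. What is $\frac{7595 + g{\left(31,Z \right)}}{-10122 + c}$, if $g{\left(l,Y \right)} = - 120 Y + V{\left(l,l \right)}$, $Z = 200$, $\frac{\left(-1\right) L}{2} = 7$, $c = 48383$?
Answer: $- \frac{16446}{38261} \approx -0.42984$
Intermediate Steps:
$L = -14$ ($L = \left(-2\right) 7 = -14$)
$V{\left(A,R \right)} = -10 - R$ ($V{\left(A,R \right)} = 4 - \left(14 + R\right) = -10 - R$)
$g{\left(l,Y \right)} = -10 - l - 120 Y$ ($g{\left(l,Y \right)} = - 120 Y - \left(10 + l\right) = -10 - l - 120 Y$)
$\frac{7595 + g{\left(31,Z \right)}}{-10122 + c} = \frac{7595 - 24041}{-10122 + 48383} = \frac{7595 - 24041}{38261} = \left(7595 - 24041\right) \frac{1}{38261} = \left(-16446\right) \frac{1}{38261} = - \frac{16446}{38261}$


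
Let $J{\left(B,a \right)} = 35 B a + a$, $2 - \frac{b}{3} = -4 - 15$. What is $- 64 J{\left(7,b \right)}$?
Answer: $-991872$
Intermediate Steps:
$b = 63$ ($b = 6 - 3 \left(-4 - 15\right) = 6 - -57 = 6 + 57 = 63$)
$J{\left(B,a \right)} = a + 35 B a$ ($J{\left(B,a \right)} = 35 B a + a = a + 35 B a$)
$- 64 J{\left(7,b \right)} = - 64 \cdot 63 \left(1 + 35 \cdot 7\right) = - 64 \cdot 63 \left(1 + 245\right) = - 64 \cdot 63 \cdot 246 = \left(-64\right) 15498 = -991872$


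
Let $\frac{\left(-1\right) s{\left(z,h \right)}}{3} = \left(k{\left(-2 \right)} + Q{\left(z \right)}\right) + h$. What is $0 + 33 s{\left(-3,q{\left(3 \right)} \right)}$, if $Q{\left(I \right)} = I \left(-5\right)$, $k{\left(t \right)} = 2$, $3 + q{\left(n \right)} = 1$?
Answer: $-1485$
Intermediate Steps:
$q{\left(n \right)} = -2$ ($q{\left(n \right)} = -3 + 1 = -2$)
$Q{\left(I \right)} = - 5 I$
$s{\left(z,h \right)} = -6 - 3 h + 15 z$ ($s{\left(z,h \right)} = - 3 \left(\left(2 - 5 z\right) + h\right) = - 3 \left(2 + h - 5 z\right) = -6 - 3 h + 15 z$)
$0 + 33 s{\left(-3,q{\left(3 \right)} \right)} = 0 + 33 \left(-6 - -6 + 15 \left(-3\right)\right) = 0 + 33 \left(-6 + 6 - 45\right) = 0 + 33 \left(-45\right) = 0 - 1485 = -1485$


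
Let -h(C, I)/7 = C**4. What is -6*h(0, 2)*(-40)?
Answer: 0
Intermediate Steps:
h(C, I) = -7*C**4
-6*h(0, 2)*(-40) = -(-42)*0**4*(-40) = -(-42)*0*(-40) = -6*0*(-40) = 0*(-40) = 0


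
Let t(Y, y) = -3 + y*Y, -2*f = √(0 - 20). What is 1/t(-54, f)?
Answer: -1/4863 - 6*I*√5/1621 ≈ -0.00020563 - 0.0082766*I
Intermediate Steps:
f = -I*√5 (f = -√(0 - 20)/2 = -I*√5 ≈ -2.2361*I)
t(Y, y) = -3 + Y*y
1/t(-54, f) = 1/(-3 - (-54)*I*√5) = 1/(-3 + 54*I*√5)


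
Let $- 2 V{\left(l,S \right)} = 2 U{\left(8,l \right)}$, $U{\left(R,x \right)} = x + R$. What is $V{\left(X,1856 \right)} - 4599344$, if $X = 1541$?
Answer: $-4600893$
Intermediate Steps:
$U{\left(R,x \right)} = R + x$
$V{\left(l,S \right)} = -8 - l$ ($V{\left(l,S \right)} = - \frac{2 \left(8 + l\right)}{2} = - \frac{16 + 2 l}{2} = -8 - l$)
$V{\left(X,1856 \right)} - 4599344 = \left(-8 - 1541\right) - 4599344 = -1549 - 4599344 = -4600893$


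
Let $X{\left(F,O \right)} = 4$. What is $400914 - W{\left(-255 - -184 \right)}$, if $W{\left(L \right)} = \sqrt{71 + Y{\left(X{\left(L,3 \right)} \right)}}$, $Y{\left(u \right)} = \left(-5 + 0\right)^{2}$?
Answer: $400914 - 4 \sqrt{6} \approx 4.009 \cdot 10^{5}$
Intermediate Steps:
$Y{\left(u \right)} = 25$ ($Y{\left(u \right)} = \left(-5\right)^{2} = 25$)
$W{\left(L \right)} = 4 \sqrt{6}$ ($W{\left(L \right)} = \sqrt{71 + 25} = \sqrt{96} = 4 \sqrt{6}$)
$400914 - W{\left(-255 - -184 \right)} = 400914 - 4 \sqrt{6}$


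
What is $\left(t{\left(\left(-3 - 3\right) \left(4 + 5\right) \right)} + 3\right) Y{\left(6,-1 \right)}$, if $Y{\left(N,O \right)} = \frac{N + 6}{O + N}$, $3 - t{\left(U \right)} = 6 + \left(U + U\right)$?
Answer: $\frac{1296}{5} \approx 259.2$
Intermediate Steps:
$t{\left(U \right)} = -3 - 2 U$ ($t{\left(U \right)} = 3 - \left(6 + \left(U + U\right)\right) = 3 - \left(6 + 2 U\right) = -3 - 2 U$)
$Y{\left(N,O \right)} = \frac{6 + N}{N + O}$
$\left(t{\left(\left(-3 - 3\right) \left(4 + 5\right) \right)} + 3\right) Y{\left(6,-1 \right)} = \left(\left(-3 - 2 \left(-3 - 3\right) \left(4 + 5\right)\right) + 3\right) \frac{6 + 6}{6 - 1} = \left(\left(-3 - 2 \left(\left(-6\right) 9\right)\right) + 3\right) \frac{1}{5} \cdot 12 = \left(\left(-3 - -108\right) + 3\right) \frac{1}{5} \cdot 12 = \left(\left(-3 + 108\right) + 3\right) \frac{12}{5} = \left(105 + 3\right) \frac{12}{5} = 108 \cdot \frac{12}{5} = \frac{1296}{5}$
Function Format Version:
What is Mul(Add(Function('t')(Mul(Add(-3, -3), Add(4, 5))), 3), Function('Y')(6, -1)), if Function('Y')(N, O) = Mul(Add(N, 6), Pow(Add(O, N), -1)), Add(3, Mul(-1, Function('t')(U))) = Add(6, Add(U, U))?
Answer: Rational(1296, 5) ≈ 259.20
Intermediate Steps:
Function('t')(U) = Add(-3, Mul(-2, U)) (Function('t')(U) = Add(3, Mul(-1, Add(6, Add(U, U)))) = Add(3, Mul(-1, Add(6, Mul(2, U)))) = Add(3, Add(-6, Mul(-2, U))) = Add(-3, Mul(-2, U)))
Function('Y')(N, O) = Mul(Pow(Add(N, O), -1), Add(6, N)) (Function('Y')(N, O) = Mul(Add(6, N), Pow(Add(N, O), -1)) = Mul(Pow(Add(N, O), -1), Add(6, N)))
Mul(Add(Function('t')(Mul(Add(-3, -3), Add(4, 5))), 3), Function('Y')(6, -1)) = Mul(Add(Add(-3, Mul(-2, Mul(Add(-3, -3), Add(4, 5)))), 3), Mul(Pow(Add(6, -1), -1), Add(6, 6))) = Mul(Add(Add(-3, Mul(-2, Mul(-6, 9))), 3), Mul(Pow(5, -1), 12)) = Mul(Add(Add(-3, Mul(-2, -54)), 3), Mul(Rational(1, 5), 12)) = Mul(Add(Add(-3, 108), 3), Rational(12, 5)) = Mul(Add(105, 3), Rational(12, 5)) = Mul(108, Rational(12, 5)) = Rational(1296, 5)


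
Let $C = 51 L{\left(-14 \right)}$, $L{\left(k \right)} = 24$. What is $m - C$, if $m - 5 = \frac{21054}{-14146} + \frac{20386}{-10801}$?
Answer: $- \frac{8489452172}{6945043} \approx -1222.4$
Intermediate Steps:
$C = 1224$ ($C = 51 \cdot 24 = 1224$)
$m = \frac{11280460}{6945043}$ ($m = 5 + \left(\frac{21054}{-14146} + \frac{20386}{-10801}\right) = 5 + \left(21054 \left(- \frac{1}{14146}\right) + 20386 \left(- \frac{1}{10801}\right)\right) = 5 - \frac{23444755}{6945043} = \frac{11280460}{6945043} \approx 1.6242$)
$m - C = \frac{11280460}{6945043} - 1224 = - \frac{8489452172}{6945043}$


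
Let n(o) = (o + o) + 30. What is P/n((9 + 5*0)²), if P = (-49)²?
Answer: 2401/192 ≈ 12.505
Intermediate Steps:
n(o) = 30 + 2*o (n(o) = 2*o + 30 = 30 + 2*o)
P = 2401
P/n((9 + 5*0)²) = 2401/(30 + 2*(9 + 5*0)²) = 2401/(30 + 2*(9 + 0)²) = 2401/(30 + 2*9²) = 2401/(30 + 2*81) = 2401/(30 + 162) = 2401/192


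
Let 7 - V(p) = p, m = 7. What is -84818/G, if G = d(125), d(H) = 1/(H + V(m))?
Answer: -10602250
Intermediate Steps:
V(p) = 7 - p
d(H) = 1/H (d(H) = 1/(H + (7 - 1*7)) = 1/(H + (7 - 7)) = 1/(H + 0) = 1/H)
G = 1/125 ≈ 0.0080000
-84818/G = -84818/1/125 = -84818*125 = -10602250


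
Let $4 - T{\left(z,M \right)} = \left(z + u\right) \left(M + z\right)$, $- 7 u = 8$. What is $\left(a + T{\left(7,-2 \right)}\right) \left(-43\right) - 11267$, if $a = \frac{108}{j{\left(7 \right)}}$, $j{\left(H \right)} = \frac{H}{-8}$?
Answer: $- \frac{34106}{7} \approx -4872.3$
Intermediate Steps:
$u = - \frac{8}{7}$ ($u = \left(- \frac{1}{7}\right) 8 = - \frac{8}{7} \approx -1.1429$)
$T{\left(z,M \right)} = 4 - \left(- \frac{8}{7} + z\right) \left(M + z\right)$ ($T{\left(z,M \right)} = 4 - \left(z - \frac{8}{7}\right) \left(M + z\right) = 4 - \left(- \frac{8}{7} + z\right) \left(M + z\right)$)
$j{\left(H \right)} = - \frac{H}{8}$ ($j{\left(H \right)} = H \left(- \frac{1}{8}\right) = - \frac{H}{8}$)
$a = - \frac{864}{7}$ ($a = \frac{108}{\left(- \frac{1}{8}\right) 7} = \frac{108}{- \frac{7}{8}} = 108 \left(- \frac{8}{7}\right) = - \frac{864}{7} \approx -123.43$)
$\left(a + T{\left(7,-2 \right)}\right) \left(-43\right) - 11267 = \left(- \frac{864}{7} + \left(4 - 7^{2} + \frac{8}{7} \left(-2\right) + \frac{8}{7} \cdot 7 - \left(-2\right) 7\right)\right) \left(-43\right) - 11267 = \left(- \frac{864}{7} + \left(4 - 49 - \frac{16}{7} + 8 + 14\right)\right) \left(-43\right) - 11267 = \left(- \frac{864}{7} - \frac{177}{7}\right) \left(-43\right) - 11267 = \left(- \frac{1041}{7}\right) \left(-43\right) - 11267 = \frac{44763}{7} - 11267 = - \frac{34106}{7}$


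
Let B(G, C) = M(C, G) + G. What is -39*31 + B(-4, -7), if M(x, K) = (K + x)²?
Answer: -1092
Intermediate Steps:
B(G, C) = G + (C + G)² (B(G, C) = (G + C)² + G = (C + G)² + G = G + (C + G)²)
-39*31 + B(-4, -7) = -39*31 + (-4 + (-7 - 4)²) = -1209 + (-4 + (-11)²) = -1209 + (-4 + 121) = -1209 + 117 = -1092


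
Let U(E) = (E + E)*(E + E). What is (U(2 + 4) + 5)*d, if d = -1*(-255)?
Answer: 37995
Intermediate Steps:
U(E) = 4*E² (U(E) = (2*E)*(2*E) = 4*E²)
d = 255
(U(2 + 4) + 5)*d = (4*(2 + 4)² + 5)*255 = (4*6² + 5)*255 = (4*36 + 5)*255 = (144 + 5)*255 = 149*255 = 37995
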